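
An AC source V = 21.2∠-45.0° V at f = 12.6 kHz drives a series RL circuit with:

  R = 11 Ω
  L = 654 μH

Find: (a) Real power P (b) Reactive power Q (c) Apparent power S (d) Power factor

Step 1 — Angular frequency: ω = 2π·f = 2π·1.26e+04 = 7.917e+04 rad/s.
Step 2 — Component impedances:
  R: Z = R = 11 Ω
  L: Z = jωL = j·7.917e+04·0.000654 = 0 + j51.78 Ω
Step 3 — Series combination: Z_total = R + L = 11 + j51.78 Ω = 52.93∠78.0° Ω.
Step 4 — Source phasor: V = 21.2∠-45.0° V = 14.99 - j14.99 V.
Step 5 — Current: I = V / Z = -0.2182 - j0.3359 A = 0.4005∠-123.0° A.
Step 6 — Complex power: S = V·I* = 1.765 + j8.306 VA.
Step 7 — Real power: P = Re(S) = 1.765 W.
Step 8 — Reactive power: Q = Im(S) = 8.306 VAR.
Step 9 — Apparent power: |S| = 8.491 VA.
Step 10 — Power factor: PF = P/|S| = 0.2078 (lagging).

(a) P = 1.765 W  (b) Q = 8.306 VAR  (c) S = 8.491 VA  (d) PF = 0.2078 (lagging)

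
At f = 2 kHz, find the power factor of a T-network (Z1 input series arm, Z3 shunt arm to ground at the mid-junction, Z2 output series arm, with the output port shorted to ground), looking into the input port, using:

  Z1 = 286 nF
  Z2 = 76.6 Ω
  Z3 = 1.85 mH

Step 1 — Angular frequency: ω = 2π·f = 2π·2000 = 1.257e+04 rad/s.
Step 2 — Component impedances:
  Z1: Z = 1/(jωC) = -j/(ω·C) = 0 - j278.2 Ω
  Z2: Z = R = 76.6 Ω
  Z3: Z = jωL = j·1.257e+04·0.00185 = 0 + j23.25 Ω
Step 3 — With the output port shorted to ground, the output series arm Z2 runs from the junction to ground; the shunt arm Z3 also runs from the junction to ground. They appear in parallel: Z3 || Z2 = 6.461 + j21.29 Ω.
Step 4 — Series with input arm Z1: Z_in = Z1 + (Z3 || Z2) = 6.461 - j257 Ω = 257∠-88.6° Ω.
Step 5 — Power factor: PF = cos(φ) = Re(Z)/|Z| = 6.4605/257.04 = 0.02513.
Step 6 — Type: Im(Z) = -257 ⇒ leading (phase φ = -88.6°).

PF = 0.02513 (leading, φ = -88.6°)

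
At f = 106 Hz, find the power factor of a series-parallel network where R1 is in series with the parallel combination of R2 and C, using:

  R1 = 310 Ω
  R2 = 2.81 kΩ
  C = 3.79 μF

Step 1 — Angular frequency: ω = 2π·f = 2π·106 = 666 rad/s.
Step 2 — Component impedances:
  R1: Z = R = 310 Ω
  R2: Z = R = 2810 Ω
  C: Z = 1/(jωC) = -j/(ω·C) = 0 - j396.2 Ω
Step 3 — Parallel branch: R2 || C = 1/(1/R2 + 1/C) = 54.76 - j388.4 Ω.
Step 4 — Series with R1: Z_total = R1 + (R2 || C) = 364.8 - j388.4 Ω = 532.9∠-46.8° Ω.
Step 5 — Power factor: PF = cos(φ) = Re(Z)/|Z| = 364.76/532.86 = 0.6845.
Step 6 — Type: Im(Z) = -388.4 ⇒ leading (phase φ = -46.8°).

PF = 0.6845 (leading, φ = -46.8°)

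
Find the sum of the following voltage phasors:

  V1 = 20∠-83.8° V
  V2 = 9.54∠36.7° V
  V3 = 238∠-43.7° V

Step 1 — Convert each phasor to rectangular form:
  V1 = 20·(cos(-83.8°) + j·sin(-83.8°)) = 2.16 - j19.88 V
  V2 = 9.54·(cos(36.7°) + j·sin(36.7°)) = 7.649 + j5.701 V
  V3 = 238·(cos(-43.7°) + j·sin(-43.7°)) = 172.1 - j164.4 V
Step 2 — Sum components: V_total = 181.9 - j178.6 V.
Step 3 — Convert to polar: |V_total| = 254.9 V, ∠V_total = -44.5°.

V_total = 254.9∠-44.5° V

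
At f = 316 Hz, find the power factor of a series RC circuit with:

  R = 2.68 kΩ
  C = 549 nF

Step 1 — Angular frequency: ω = 2π·f = 2π·316 = 1985 rad/s.
Step 2 — Component impedances:
  R: Z = R = 2680 Ω
  C: Z = 1/(jωC) = -j/(ω·C) = 0 - j917.4 Ω
Step 3 — Series combination: Z_total = R + C = 2680 - j917.4 Ω = 2833∠-18.9° Ω.
Step 4 — Power factor: PF = cos(φ) = Re(Z)/|Z| = 2680/2832.7 = 0.9461.
Step 5 — Type: Im(Z) = -917.4 ⇒ leading (phase φ = -18.9°).

PF = 0.9461 (leading, φ = -18.9°)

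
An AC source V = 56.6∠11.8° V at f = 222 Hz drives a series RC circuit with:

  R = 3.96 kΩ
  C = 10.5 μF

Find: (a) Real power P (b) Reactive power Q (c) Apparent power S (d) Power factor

Step 1 — Angular frequency: ω = 2π·f = 2π·222 = 1395 rad/s.
Step 2 — Component impedances:
  R: Z = R = 3960 Ω
  C: Z = 1/(jωC) = -j/(ω·C) = 0 - j68.28 Ω
Step 3 — Series combination: Z_total = R + C = 3960 - j68.28 Ω = 3961∠-1.0° Ω.
Step 4 — Source phasor: V = 56.6∠11.8° V = 55.4 + j11.57 V.
Step 5 — Current: I = V / Z = 0.01394 + j0.003163 A = 0.01429∠12.8° A.
Step 6 — Complex power: S = V·I* = 0.8087 - j0.01394 VA.
Step 7 — Real power: P = Re(S) = 0.8087 W.
Step 8 — Reactive power: Q = Im(S) = -0.01394 VAR.
Step 9 — Apparent power: |S| = 0.8089 VA.
Step 10 — Power factor: PF = P/|S| = 0.9999 (leading).

(a) P = 0.8087 W  (b) Q = -0.01394 VAR  (c) S = 0.8089 VA  (d) PF = 0.9999 (leading)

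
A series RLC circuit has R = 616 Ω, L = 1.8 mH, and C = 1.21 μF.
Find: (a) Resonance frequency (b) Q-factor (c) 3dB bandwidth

Step 1 — Resonance: ω₀ = 1/√(LC) = 1/√(0.0018·1.21e-06) = 2.143e+04 rad/s.
Step 2 — f₀ = ω₀/(2π) = 3410 Hz.
Step 3 — Series Q: Q = ω₀L/R = 2.143e+04·0.0018/616 = 0.06261.
Step 4 — Bandwidth: Δω = ω₀/Q = 3.422e+05 rad/s; BW = Δω/(2π) = 5.447e+04 Hz.

(a) f₀ = 3410 Hz  (b) Q = 0.06261  (c) BW = 5.447e+04 Hz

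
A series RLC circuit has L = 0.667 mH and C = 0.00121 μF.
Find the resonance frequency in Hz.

Step 1 — Resonance condition Im(Z)=0 gives ω₀ = 1/√(LC).
Step 2 — ω₀ = 1/√(0.000667·1.21e-09) = 1.113e+06 rad/s.
Step 3 — f₀ = ω₀/(2π) = 1.772e+05 Hz.

f₀ = 1.772e+05 Hz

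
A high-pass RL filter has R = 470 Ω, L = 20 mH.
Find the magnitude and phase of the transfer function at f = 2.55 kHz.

Step 1 — Angular frequency: ω = 2π·2550 = 1.602e+04 rad/s.
Step 2 — Transfer function: H(jω) = jωL/(R + jωL).
Step 3 — Numerator jωL = j·320.4; denominator R + jωL = 470 + j320.4.
Step 4 — H = 0.3173 + j0.4654.
Step 5 — Magnitude: |H| = 0.5633 (-5.0 dB); phase: φ = 55.7°.

|H| = 0.5633 (-5.0 dB), φ = 55.7°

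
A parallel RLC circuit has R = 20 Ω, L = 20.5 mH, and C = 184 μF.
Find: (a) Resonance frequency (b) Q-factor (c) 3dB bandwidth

Step 1 — Resonance: ω₀ = 1/√(LC) = 1/√(0.0205·0.000184) = 514.9 rad/s.
Step 2 — f₀ = ω₀/(2π) = 81.95 Hz.
Step 3 — Parallel Q: Q = R/(ω₀L) = 20/(514.9·0.0205) = 1.895.
Step 4 — Bandwidth: Δω = ω₀/Q = 271.7 rad/s; BW = Δω/(2π) = 43.25 Hz.

(a) f₀ = 81.95 Hz  (b) Q = 1.895  (c) BW = 43.25 Hz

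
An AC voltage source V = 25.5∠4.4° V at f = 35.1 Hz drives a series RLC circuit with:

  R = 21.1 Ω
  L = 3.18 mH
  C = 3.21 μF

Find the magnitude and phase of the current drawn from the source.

Step 1 — Angular frequency: ω = 2π·f = 2π·35.1 = 220.5 rad/s.
Step 2 — Component impedances:
  R: Z = R = 21.1 Ω
  L: Z = jωL = j·220.5·0.00318 = 0 + j0.7013 Ω
  C: Z = 1/(jωC) = -j/(ω·C) = 0 - j1413 Ω
Step 3 — Series combination: Z_total = R + L + C = 21.1 - j1412 Ω = 1412∠-89.1° Ω.
Step 4 — Source phasor: V = 25.5∠4.4° V = 25.42 + j1.956 V.
Step 5 — Ohm's law: I = V / Z_total = (25.42 + j1.956) / (21.1 - j1412) = -0.001116 + j0.01802 A.
Step 6 — Convert to polar: |I| = 0.01806 A, ∠I = 93.5°.

I = 0.01806∠93.5° A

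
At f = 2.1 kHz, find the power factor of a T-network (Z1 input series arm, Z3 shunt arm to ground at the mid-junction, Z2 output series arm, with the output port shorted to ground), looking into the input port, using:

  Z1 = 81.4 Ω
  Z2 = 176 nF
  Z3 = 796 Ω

Step 1 — Angular frequency: ω = 2π·f = 2π·2100 = 1.319e+04 rad/s.
Step 2 — Component impedances:
  Z1: Z = R = 81.4 Ω
  Z2: Z = 1/(jωC) = -j/(ω·C) = 0 - j430.6 Ω
  Z3: Z = R = 796 Ω
Step 3 — With the output port shorted to ground, the output series arm Z2 runs from the junction to ground; the shunt arm Z3 also runs from the junction to ground. They appear in parallel: Z3 || Z2 = 180.2 - j333.1 Ω.
Step 4 — Series with input arm Z1: Z_in = Z1 + (Z3 || Z2) = 261.6 - j333.1 Ω = 423.6∠-51.9° Ω.
Step 5 — Power factor: PF = cos(φ) = Re(Z)/|Z| = 261.6/423.6 = 0.6176.
Step 6 — Type: Im(Z) = -333.1 ⇒ leading (phase φ = -51.9°).

PF = 0.6176 (leading, φ = -51.9°)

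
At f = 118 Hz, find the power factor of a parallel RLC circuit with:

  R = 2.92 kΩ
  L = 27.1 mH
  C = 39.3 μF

Step 1 — Angular frequency: ω = 2π·f = 2π·118 = 741.4 rad/s.
Step 2 — Component impedances:
  R: Z = R = 2920 Ω
  L: Z = jωL = j·741.4·0.0271 = 0 + j20.09 Ω
  C: Z = 1/(jωC) = -j/(ω·C) = 0 - j34.32 Ω
Step 3 — Parallel combination: 1/Z_total = 1/R + 1/L + 1/C; Z_total = 0.8043 + j48.45 Ω = 48.46∠89.0° Ω.
Step 4 — Power factor: PF = cos(φ) = Re(Z)/|Z| = 0.8043/48.46 = 0.0166.
Step 5 — Type: Im(Z) = 48.45 ⇒ lagging (phase φ = 89.0°).

PF = 0.0166 (lagging, φ = 89.0°)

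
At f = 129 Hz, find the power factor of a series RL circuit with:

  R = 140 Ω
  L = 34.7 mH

Step 1 — Angular frequency: ω = 2π·f = 2π·129 = 810.5 rad/s.
Step 2 — Component impedances:
  R: Z = R = 140 Ω
  L: Z = jωL = j·810.5·0.0347 = 0 + j28.13 Ω
Step 3 — Series combination: Z_total = R + L = 140 + j28.13 Ω = 142.8∠11.4° Ω.
Step 4 — Power factor: PF = cos(φ) = Re(Z)/|Z| = 140/142.8 = 0.9804.
Step 5 — Type: Im(Z) = 28.13 ⇒ lagging (phase φ = 11.4°).

PF = 0.9804 (lagging, φ = 11.4°)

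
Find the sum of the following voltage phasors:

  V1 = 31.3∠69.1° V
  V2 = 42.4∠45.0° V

Step 1 — Convert each phasor to rectangular form:
  V1 = 31.3·(cos(69.1°) + j·sin(69.1°)) = 11.17 + j29.24 V
  V2 = 42.4·(cos(45.0°) + j·sin(45.0°)) = 29.98 + j29.98 V
Step 2 — Sum components: V_total = 41.15 + j59.22 V.
Step 3 — Convert to polar: |V_total| = 72.11 V, ∠V_total = 55.2°.

V_total = 72.11∠55.2° V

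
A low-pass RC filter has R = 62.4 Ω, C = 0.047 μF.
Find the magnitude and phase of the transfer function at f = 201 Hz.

Step 1 — Angular frequency: ω = 2π·201 = 1263 rad/s.
Step 2 — Transfer function: H(jω) = 1/(1 + jωRC).
Step 3 — Denominator: 1 + jωRC = 1 + j·1263·62.4·4.7e-08 = 1 + j0.003704.
Step 4 — H = 1 - j0.003704.
Step 5 — Magnitude: |H| = 1 (-0.0 dB); phase: φ = -0.2°.

|H| = 1 (-0.0 dB), φ = -0.2°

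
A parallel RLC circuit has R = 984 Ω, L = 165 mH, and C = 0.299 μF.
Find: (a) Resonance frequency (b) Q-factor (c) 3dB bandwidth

Step 1 — Resonance: ω₀ = 1/√(LC) = 1/√(0.165·2.99e-07) = 4502 rad/s.
Step 2 — f₀ = ω₀/(2π) = 716.5 Hz.
Step 3 — Parallel Q: Q = R/(ω₀L) = 984/(4502·0.165) = 1.325.
Step 4 — Bandwidth: Δω = ω₀/Q = 3399 rad/s; BW = Δω/(2π) = 540.9 Hz.

(a) f₀ = 716.5 Hz  (b) Q = 1.325  (c) BW = 540.9 Hz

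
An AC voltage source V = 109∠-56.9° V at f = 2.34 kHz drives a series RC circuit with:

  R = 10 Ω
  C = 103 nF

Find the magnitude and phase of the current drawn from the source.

Step 1 — Angular frequency: ω = 2π·f = 2π·2340 = 1.47e+04 rad/s.
Step 2 — Component impedances:
  R: Z = R = 10 Ω
  C: Z = 1/(jωC) = -j/(ω·C) = 0 - j660.3 Ω
Step 3 — Series combination: Z_total = R + C = 10 - j660.3 Ω = 660.4∠-89.1° Ω.
Step 4 — Source phasor: V = 109∠-56.9° V = 59.53 - j91.31 V.
Step 5 — Ohm's law: I = V / Z_total = (59.53 - j91.31) / (10 - j660.3) = 0.1396 + j0.08803 A.
Step 6 — Convert to polar: |I| = 0.165 A, ∠I = 32.2°.

I = 0.165∠32.2° A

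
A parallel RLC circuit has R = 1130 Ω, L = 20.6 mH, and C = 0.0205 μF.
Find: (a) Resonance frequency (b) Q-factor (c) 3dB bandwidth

Step 1 — Resonance: ω₀ = 1/√(LC) = 1/√(0.0206·2.05e-08) = 4.866e+04 rad/s.
Step 2 — f₀ = ω₀/(2π) = 7745 Hz.
Step 3 — Parallel Q: Q = R/(ω₀L) = 1130/(4.866e+04·0.0206) = 1.127.
Step 4 — Bandwidth: Δω = ω₀/Q = 4.317e+04 rad/s; BW = Δω/(2π) = 6870 Hz.

(a) f₀ = 7745 Hz  (b) Q = 1.127  (c) BW = 6870 Hz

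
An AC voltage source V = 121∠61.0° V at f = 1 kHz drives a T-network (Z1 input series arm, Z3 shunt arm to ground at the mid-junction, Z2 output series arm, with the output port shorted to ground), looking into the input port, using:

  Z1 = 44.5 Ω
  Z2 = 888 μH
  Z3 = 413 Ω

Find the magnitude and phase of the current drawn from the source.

Step 1 — Angular frequency: ω = 2π·f = 2π·1000 = 6283 rad/s.
Step 2 — Component impedances:
  Z1: Z = R = 44.5 Ω
  Z2: Z = jωL = j·6283·0.000888 = 0 + j5.579 Ω
  Z3: Z = R = 413 Ω
Step 3 — With the output port shorted to ground, the output series arm Z2 runs from the junction to ground; the shunt arm Z3 also runs from the junction to ground. They appear in parallel: Z3 || Z2 = 0.07536 + j5.578 Ω.
Step 4 — Series with input arm Z1: Z_in = Z1 + (Z3 || Z2) = 44.58 + j5.578 Ω = 44.92∠7.1° Ω.
Step 5 — Source phasor: V = 121∠61.0° V = 58.66 + j105.8 V.
Step 6 — Ohm's law: I = V / Z_total = (58.66 + j105.8) / (44.58 + j5.578) = 1.588 + j2.175 A.
Step 7 — Convert to polar: |I| = 2.693 A, ∠I = 53.9°.

I = 2.693∠53.9° A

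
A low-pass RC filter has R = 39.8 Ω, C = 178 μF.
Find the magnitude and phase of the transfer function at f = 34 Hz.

Step 1 — Angular frequency: ω = 2π·34 = 213.6 rad/s.
Step 2 — Transfer function: H(jω) = 1/(1 + jωRC).
Step 3 — Denominator: 1 + jωRC = 1 + j·213.6·39.8·0.000178 = 1 + j1.513.
Step 4 — H = 0.3039 - j0.4599.
Step 5 — Magnitude: |H| = 0.5513 (-5.2 dB); phase: φ = -56.5°.

|H| = 0.5513 (-5.2 dB), φ = -56.5°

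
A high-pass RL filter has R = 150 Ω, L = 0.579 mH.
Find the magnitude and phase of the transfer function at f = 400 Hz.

Step 1 — Angular frequency: ω = 2π·400 = 2513 rad/s.
Step 2 — Transfer function: H(jω) = jωL/(R + jωL).
Step 3 — Numerator jωL = j·1.455; denominator R + jωL = 150 + j1.455.
Step 4 — H = 9.411e-05 + j0.0097.
Step 5 — Magnitude: |H| = 0.009701 (-40.3 dB); phase: φ = 89.4°.

|H| = 0.009701 (-40.3 dB), φ = 89.4°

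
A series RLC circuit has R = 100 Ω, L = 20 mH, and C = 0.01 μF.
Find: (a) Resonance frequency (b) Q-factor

Step 1 — Resonance condition Im(Z)=0 gives ω₀ = 1/√(LC).
Step 2 — ω₀ = 1/√(0.02·1e-08) = 7.071e+04 rad/s.
Step 3 — f₀ = ω₀/(2π) = 1.125e+04 Hz.
Step 4 — Series Q: Q = ω₀L/R = 7.071e+04·0.02/100 = 14.14.

(a) f₀ = 1.125e+04 Hz  (b) Q = 14.14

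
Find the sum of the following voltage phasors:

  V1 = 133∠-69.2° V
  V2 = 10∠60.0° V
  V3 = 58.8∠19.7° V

Step 1 — Convert each phasor to rectangular form:
  V1 = 133·(cos(-69.2°) + j·sin(-69.2°)) = 47.23 - j124.3 V
  V2 = 10·(cos(60.0°) + j·sin(60.0°)) = 5 + j8.66 V
  V3 = 58.8·(cos(19.7°) + j·sin(19.7°)) = 55.36 + j19.82 V
Step 2 — Sum components: V_total = 107.6 - j95.85 V.
Step 3 — Convert to polar: |V_total| = 144.1 V, ∠V_total = -41.7°.

V_total = 144.1∠-41.7° V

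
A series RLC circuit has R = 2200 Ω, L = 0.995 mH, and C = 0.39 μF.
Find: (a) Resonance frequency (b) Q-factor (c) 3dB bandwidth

Step 1 — Resonance: ω₀ = 1/√(LC) = 1/√(0.000995·3.9e-07) = 5.076e+04 rad/s.
Step 2 — f₀ = ω₀/(2π) = 8079 Hz.
Step 3 — Series Q: Q = ω₀L/R = 5.076e+04·0.000995/2200 = 0.02296.
Step 4 — Bandwidth: Δω = ω₀/Q = 2.211e+06 rad/s; BW = Δω/(2π) = 3.519e+05 Hz.

(a) f₀ = 8079 Hz  (b) Q = 0.02296  (c) BW = 3.519e+05 Hz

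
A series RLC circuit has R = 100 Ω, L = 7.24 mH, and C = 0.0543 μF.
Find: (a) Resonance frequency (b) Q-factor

Step 1 — Resonance condition Im(Z)=0 gives ω₀ = 1/√(LC).
Step 2 — ω₀ = 1/√(0.00724·5.43e-08) = 5.043e+04 rad/s.
Step 3 — f₀ = ω₀/(2π) = 8027 Hz.
Step 4 — Series Q: Q = ω₀L/R = 5.043e+04·0.00724/100 = 3.651.

(a) f₀ = 8027 Hz  (b) Q = 3.651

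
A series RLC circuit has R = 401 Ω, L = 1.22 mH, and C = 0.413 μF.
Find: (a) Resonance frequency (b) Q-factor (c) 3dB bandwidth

Step 1 — Resonance: ω₀ = 1/√(LC) = 1/√(0.00122·4.13e-07) = 4.455e+04 rad/s.
Step 2 — f₀ = ω₀/(2π) = 7090 Hz.
Step 3 — Series Q: Q = ω₀L/R = 4.455e+04·0.00122/401 = 0.1355.
Step 4 — Bandwidth: Δω = ω₀/Q = 3.287e+05 rad/s; BW = Δω/(2π) = 5.231e+04 Hz.

(a) f₀ = 7090 Hz  (b) Q = 0.1355  (c) BW = 5.231e+04 Hz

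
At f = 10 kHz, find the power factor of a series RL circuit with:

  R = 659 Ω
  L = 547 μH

Step 1 — Angular frequency: ω = 2π·f = 2π·1e+04 = 6.283e+04 rad/s.
Step 2 — Component impedances:
  R: Z = R = 659 Ω
  L: Z = jωL = j·6.283e+04·0.000547 = 0 + j34.37 Ω
Step 3 — Series combination: Z_total = R + L = 659 + j34.37 Ω = 659.9∠3.0° Ω.
Step 4 — Power factor: PF = cos(φ) = Re(Z)/|Z| = 659/659.9 = 0.9986.
Step 5 — Type: Im(Z) = 34.37 ⇒ lagging (phase φ = 3.0°).

PF = 0.9986 (lagging, φ = 3.0°)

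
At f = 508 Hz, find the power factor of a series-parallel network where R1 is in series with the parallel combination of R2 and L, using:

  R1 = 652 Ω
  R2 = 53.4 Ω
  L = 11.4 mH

Step 1 — Angular frequency: ω = 2π·f = 2π·508 = 3192 rad/s.
Step 2 — Component impedances:
  R1: Z = R = 652 Ω
  R2: Z = R = 53.4 Ω
  L: Z = jωL = j·3192·0.0114 = 0 + j36.39 Ω
Step 3 — Parallel branch: R2 || L = 1/(1/R2 + 1/L) = 16.93 + j24.85 Ω.
Step 4 — Series with R1: Z_total = R1 + (R2 || L) = 668.9 + j24.85 Ω = 669.4∠2.1° Ω.
Step 5 — Power factor: PF = cos(φ) = Re(Z)/|Z| = 668.9/669.4 = 0.9993.
Step 6 — Type: Im(Z) = 24.85 ⇒ lagging (phase φ = 2.1°).

PF = 0.9993 (lagging, φ = 2.1°)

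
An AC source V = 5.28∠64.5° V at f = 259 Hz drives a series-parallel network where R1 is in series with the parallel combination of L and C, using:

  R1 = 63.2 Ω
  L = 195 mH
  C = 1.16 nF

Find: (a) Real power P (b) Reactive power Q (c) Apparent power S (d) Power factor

Step 1 — Angular frequency: ω = 2π·f = 2π·259 = 1627 rad/s.
Step 2 — Component impedances:
  R1: Z = R = 63.2 Ω
  L: Z = jωL = j·1627·0.195 = 0 + j317.3 Ω
  C: Z = 1/(jωC) = -j/(ω·C) = 0 - j5.297e+05 Ω
Step 3 — Parallel branch: L || C = 1/(1/L + 1/C) = 0 + j317.5 Ω.
Step 4 — Series with R1: Z_total = R1 + (L || C) = 63.2 + j317.5 Ω = 323.8∠78.7° Ω.
Step 5 — Source phasor: V = 5.28∠64.5° V = 2.273 + j4.766 V.
Step 6 — Current: I = V / Z = 0.01581 - j0.004013 A = 0.01631∠-14.2° A.
Step 7 — Complex power: S = V·I* = 0.01681 + j0.08445 VA.
Step 8 — Real power: P = Re(S) = 0.01681 W.
Step 9 — Reactive power: Q = Im(S) = 0.08445 VAR.
Step 10 — Apparent power: |S| = 0.08611 VA.
Step 11 — Power factor: PF = P/|S| = 0.1952 (lagging).

(a) P = 0.01681 W  (b) Q = 0.08445 VAR  (c) S = 0.08611 VA  (d) PF = 0.1952 (lagging)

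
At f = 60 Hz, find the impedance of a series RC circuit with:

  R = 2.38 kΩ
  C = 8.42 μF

Step 1 — Angular frequency: ω = 2π·f = 2π·60 = 377 rad/s.
Step 2 — Component impedances:
  R: Z = R = 2380 Ω
  C: Z = 1/(jωC) = -j/(ω·C) = 0 - j315 Ω
Step 3 — Series combination: Z_total = R + C = 2380 - j315 Ω = 2401∠-7.5° Ω.

Z = 2380 - j315 Ω = 2401∠-7.5° Ω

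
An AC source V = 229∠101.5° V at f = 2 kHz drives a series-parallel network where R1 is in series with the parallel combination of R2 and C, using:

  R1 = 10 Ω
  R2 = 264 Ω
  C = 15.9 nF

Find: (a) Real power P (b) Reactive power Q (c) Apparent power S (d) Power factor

Step 1 — Angular frequency: ω = 2π·f = 2π·2000 = 1.257e+04 rad/s.
Step 2 — Component impedances:
  R1: Z = R = 10 Ω
  R2: Z = R = 264 Ω
  C: Z = 1/(jωC) = -j/(ω·C) = 0 - j5005 Ω
Step 3 — Parallel branch: R2 || C = 1/(1/R2 + 1/C) = 263.3 - j13.89 Ω.
Step 4 — Series with R1: Z_total = R1 + (R2 || C) = 273.3 - j13.89 Ω = 273.6∠-2.9° Ω.
Step 5 — Source phasor: V = 229∠101.5° V = -45.66 + j224.4 V.
Step 6 — Current: I = V / Z = -0.2083 + j0.8106 A = 0.8369∠104.4° A.
Step 7 — Complex power: S = V·I* = 191.4 - j9.727 VA.
Step 8 — Real power: P = Re(S) = 191.4 W.
Step 9 — Reactive power: Q = Im(S) = -9.727 VAR.
Step 10 — Apparent power: |S| = 191.7 VA.
Step 11 — Power factor: PF = P/|S| = 0.9987 (leading).

(a) P = 191.4 W  (b) Q = -9.727 VAR  (c) S = 191.7 VA  (d) PF = 0.9987 (leading)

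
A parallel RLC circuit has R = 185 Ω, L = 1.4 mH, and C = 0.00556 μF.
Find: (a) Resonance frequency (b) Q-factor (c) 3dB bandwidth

Step 1 — Resonance: ω₀ = 1/√(LC) = 1/√(0.0014·5.56e-09) = 3.584e+05 rad/s.
Step 2 — f₀ = ω₀/(2π) = 5.705e+04 Hz.
Step 3 — Parallel Q: Q = R/(ω₀L) = 185/(3.584e+05·0.0014) = 0.3687.
Step 4 — Bandwidth: Δω = ω₀/Q = 9.722e+05 rad/s; BW = Δω/(2π) = 1.547e+05 Hz.

(a) f₀ = 5.705e+04 Hz  (b) Q = 0.3687  (c) BW = 1.547e+05 Hz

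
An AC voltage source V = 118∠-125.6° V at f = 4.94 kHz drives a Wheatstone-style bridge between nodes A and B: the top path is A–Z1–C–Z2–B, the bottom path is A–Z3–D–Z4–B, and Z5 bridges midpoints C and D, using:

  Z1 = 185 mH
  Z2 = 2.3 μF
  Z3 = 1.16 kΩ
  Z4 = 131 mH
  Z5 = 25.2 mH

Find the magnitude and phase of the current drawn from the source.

Step 1 — Angular frequency: ω = 2π·f = 2π·4940 = 3.104e+04 rad/s.
Step 2 — Component impedances:
  Z1: Z = jωL = j·3.104e+04·0.185 = 0 + j5742 Ω
  Z2: Z = 1/(jωC) = -j/(ω·C) = 0 - j14.01 Ω
  Z3: Z = R = 1160 Ω
  Z4: Z = jωL = j·3.104e+04·0.131 = 0 + j4066 Ω
  Z5: Z = jωL = j·3.104e+04·0.0252 = 0 + j782.2 Ω
Step 3 — Bridge requires nodal analysis (the Z5 bridge couples midpoints C and D, so the two paths cannot be reduced to a simple series/parallel combination). Setting node B to ground and injecting 1 A at node A, the 3-node admittance system at A, C, D solves to V_A = Z_AB = 904 + j742.4 Ω = 1170∠39.4° Ω.
Step 4 — Source phasor: V = 118∠-125.6° V = -68.69 - j95.95 V.
Step 5 — Ohm's law: I = V / Z_total = (-68.69 - j95.95) / (904 + j742.4) = -0.09744 - j0.02612 A.
Step 6 — Convert to polar: |I| = 0.1009 A, ∠I = -165.0°.

I = 0.1009∠-165.0° A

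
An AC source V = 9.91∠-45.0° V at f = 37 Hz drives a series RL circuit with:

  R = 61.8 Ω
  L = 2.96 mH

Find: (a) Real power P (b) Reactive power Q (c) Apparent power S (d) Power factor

Step 1 — Angular frequency: ω = 2π·f = 2π·37 = 232.5 rad/s.
Step 2 — Component impedances:
  R: Z = R = 61.8 Ω
  L: Z = jωL = j·232.5·0.00296 = 0 + j0.6881 Ω
Step 3 — Series combination: Z_total = R + L = 61.8 + j0.6881 Ω = 61.8∠0.6° Ω.
Step 4 — Source phasor: V = 9.91∠-45.0° V = 7.007 - j7.007 V.
Step 5 — Current: I = V / Z = 0.1121 - j0.1146 A = 0.1603∠-45.6° A.
Step 6 — Complex power: S = V·I* = 1.589 + j0.01769 VA.
Step 7 — Real power: P = Re(S) = 1.589 W.
Step 8 — Reactive power: Q = Im(S) = 0.01769 VAR.
Step 9 — Apparent power: |S| = 1.589 VA.
Step 10 — Power factor: PF = P/|S| = 0.9999 (lagging).

(a) P = 1.589 W  (b) Q = 0.01769 VAR  (c) S = 1.589 VA  (d) PF = 0.9999 (lagging)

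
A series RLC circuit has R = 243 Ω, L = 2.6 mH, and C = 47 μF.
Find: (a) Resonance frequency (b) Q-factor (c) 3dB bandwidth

Step 1 — Resonance condition Im(Z)=0 gives ω₀ = 1/√(LC).
Step 2 — ω₀ = 1/√(0.0026·4.7e-05) = 2861 rad/s.
Step 3 — f₀ = ω₀/(2π) = 455.3 Hz.
Step 4 — Series Q: Q = ω₀L/R = 2861·0.0026/243 = 0.03061.
Step 5 — 3dB bandwidth: Δω = ω₀/Q = 9.346e+04 rad/s; BW = Δω/(2π) = 1.487e+04 Hz.

(a) f₀ = 455.3 Hz  (b) Q = 0.03061  (c) BW = 1.487e+04 Hz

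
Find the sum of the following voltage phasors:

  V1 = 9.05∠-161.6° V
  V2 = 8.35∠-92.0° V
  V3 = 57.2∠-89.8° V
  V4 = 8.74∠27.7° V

Step 1 — Convert each phasor to rectangular form:
  V1 = 9.05·(cos(-161.6°) + j·sin(-161.6°)) = -8.587 - j2.857 V
  V2 = 8.35·(cos(-92.0°) + j·sin(-92.0°)) = -0.2914 - j8.345 V
  V3 = 57.2·(cos(-89.8°) + j·sin(-89.8°)) = 0.1997 - j57.2 V
  V4 = 8.74·(cos(27.7°) + j·sin(27.7°)) = 7.738 + j4.063 V
Step 2 — Sum components: V_total = -0.9407 - j64.34 V.
Step 3 — Convert to polar: |V_total| = 64.35 V, ∠V_total = -90.8°.

V_total = 64.35∠-90.8° V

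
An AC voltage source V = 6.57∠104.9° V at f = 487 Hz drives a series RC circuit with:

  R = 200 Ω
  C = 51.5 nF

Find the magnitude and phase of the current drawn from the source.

Step 1 — Angular frequency: ω = 2π·f = 2π·487 = 3060 rad/s.
Step 2 — Component impedances:
  R: Z = R = 200 Ω
  C: Z = 1/(jωC) = -j/(ω·C) = 0 - j6346 Ω
Step 3 — Series combination: Z_total = R + C = 200 - j6346 Ω = 6349∠-88.2° Ω.
Step 4 — Source phasor: V = 6.57∠104.9° V = -1.689 + j6.349 V.
Step 5 — Ohm's law: I = V / Z_total = (-1.689 + j6.349) / (200 - j6346) = -0.001008 - j0.0002345 A.
Step 6 — Convert to polar: |I| = 0.001035 A, ∠I = -166.9°.

I = 0.001035∠-166.9° A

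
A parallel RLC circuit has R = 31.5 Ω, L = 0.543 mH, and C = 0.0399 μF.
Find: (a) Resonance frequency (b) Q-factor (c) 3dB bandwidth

Step 1 — Resonance: ω₀ = 1/√(LC) = 1/√(0.000543·3.99e-08) = 2.148e+05 rad/s.
Step 2 — f₀ = ω₀/(2π) = 3.419e+04 Hz.
Step 3 — Parallel Q: Q = R/(ω₀L) = 31.5/(2.148e+05·0.000543) = 0.27.
Step 4 — Bandwidth: Δω = ω₀/Q = 7.956e+05 rad/s; BW = Δω/(2π) = 1.266e+05 Hz.

(a) f₀ = 3.419e+04 Hz  (b) Q = 0.27  (c) BW = 1.266e+05 Hz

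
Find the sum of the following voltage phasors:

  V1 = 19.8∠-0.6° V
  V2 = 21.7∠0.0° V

Step 1 — Convert each phasor to rectangular form:
  V1 = 19.8·(cos(-0.6°) + j·sin(-0.6°)) = 19.8 - j0.2073 V
  V2 = 21.7·(cos(0.0°) + j·sin(0.0°)) = 21.7 V
Step 2 — Sum components: V_total = 41.5 - j0.2073 V.
Step 3 — Convert to polar: |V_total| = 41.5 V, ∠V_total = -0.3°.

V_total = 41.5∠-0.3° V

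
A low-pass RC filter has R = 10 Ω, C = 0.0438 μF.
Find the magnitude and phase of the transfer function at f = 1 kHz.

Step 1 — Angular frequency: ω = 2π·1000 = 6283 rad/s.
Step 2 — Transfer function: H(jω) = 1/(1 + jωRC).
Step 3 — Denominator: 1 + jωRC = 1 + j·6283·10·4.38e-08 = 1 + j0.002752.
Step 4 — H = 1 - j0.002752.
Step 5 — Magnitude: |H| = 1 (-0.0 dB); phase: φ = -0.2°.

|H| = 1 (-0.0 dB), φ = -0.2°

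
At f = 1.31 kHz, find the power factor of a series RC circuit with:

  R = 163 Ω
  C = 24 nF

Step 1 — Angular frequency: ω = 2π·f = 2π·1310 = 8231 rad/s.
Step 2 — Component impedances:
  R: Z = R = 163 Ω
  C: Z = 1/(jωC) = -j/(ω·C) = 0 - j5062 Ω
Step 3 — Series combination: Z_total = R + C = 163 - j5062 Ω = 5065∠-88.2° Ω.
Step 4 — Power factor: PF = cos(φ) = Re(Z)/|Z| = 163/5065 = 0.03218.
Step 5 — Type: Im(Z) = -5062 ⇒ leading (phase φ = -88.2°).

PF = 0.03218 (leading, φ = -88.2°)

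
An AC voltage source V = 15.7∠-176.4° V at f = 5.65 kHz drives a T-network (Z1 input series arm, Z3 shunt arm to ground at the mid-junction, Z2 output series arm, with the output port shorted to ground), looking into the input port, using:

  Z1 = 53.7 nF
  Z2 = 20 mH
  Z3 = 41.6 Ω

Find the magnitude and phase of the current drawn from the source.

Step 1 — Angular frequency: ω = 2π·f = 2π·5650 = 3.55e+04 rad/s.
Step 2 — Component impedances:
  Z1: Z = 1/(jωC) = -j/(ω·C) = 0 - j524.6 Ω
  Z2: Z = jωL = j·3.55e+04·0.02 = 0 + j710 Ω
  Z3: Z = R = 41.6 Ω
Step 3 — With the output port shorted to ground, the output series arm Z2 runs from the junction to ground; the shunt arm Z3 also runs from the junction to ground. They appear in parallel: Z3 || Z2 = 41.46 + j2.429 Ω.
Step 4 — Series with input arm Z1: Z_in = Z1 + (Z3 || Z2) = 41.46 - j522.1 Ω = 523.8∠-85.5° Ω.
Step 5 — Source phasor: V = 15.7∠-176.4° V = -15.67 - j0.9858 V.
Step 6 — Ohm's law: I = V / Z_total = (-15.67 - j0.9858) / (41.46 - j522.1) = -0.0004916 - j0.02997 A.
Step 7 — Convert to polar: |I| = 0.02997 A, ∠I = -90.9°.

I = 0.02997∠-90.9° A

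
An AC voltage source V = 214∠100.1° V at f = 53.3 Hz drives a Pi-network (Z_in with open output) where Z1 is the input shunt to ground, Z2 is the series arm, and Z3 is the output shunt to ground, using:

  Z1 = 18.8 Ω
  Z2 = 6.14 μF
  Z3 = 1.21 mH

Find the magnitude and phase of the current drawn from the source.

Step 1 — Angular frequency: ω = 2π·f = 2π·53.3 = 334.9 rad/s.
Step 2 — Component impedances:
  Z1: Z = R = 18.8 Ω
  Z2: Z = 1/(jωC) = -j/(ω·C) = 0 - j486.3 Ω
  Z3: Z = jωL = j·334.9·0.00121 = 0 + j0.4052 Ω
Step 3 — With open output, the series arm Z2 and the output shunt Z3 appear in series to ground: Z2 + Z3 = 0 - j485.9 Ω.
Step 4 — Parallel with input shunt Z1: Z_in = Z1 || (Z2 + Z3) = 18.77 - j0.7263 Ω = 18.79∠-2.2° Ω.
Step 5 — Source phasor: V = 214∠100.1° V = -37.53 + j210.7 V.
Step 6 — Ohm's law: I = V / Z_total = (-37.53 + j210.7) / (18.77 - j0.7263) = -2.43 + j11.13 A.
Step 7 — Convert to polar: |I| = 11.39 A, ∠I = 102.3°.

I = 11.39∠102.3° A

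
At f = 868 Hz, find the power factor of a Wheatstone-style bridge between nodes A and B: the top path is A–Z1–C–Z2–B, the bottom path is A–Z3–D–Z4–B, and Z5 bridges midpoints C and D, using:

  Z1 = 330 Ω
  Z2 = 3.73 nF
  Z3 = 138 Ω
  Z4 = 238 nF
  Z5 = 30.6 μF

Step 1 — Angular frequency: ω = 2π·f = 2π·868 = 5454 rad/s.
Step 2 — Component impedances:
  Z1: Z = R = 330 Ω
  Z2: Z = 1/(jωC) = -j/(ω·C) = 0 - j4.916e+04 Ω
  Z3: Z = R = 138 Ω
  Z4: Z = 1/(jωC) = -j/(ω·C) = 0 - j770.4 Ω
  Z5: Z = 1/(jωC) = -j/(ω·C) = 0 - j5.992 Ω
Step 3 — Bridge requires nodal analysis (the Z5 bridge couples midpoints C and D, so the two paths cannot be reduced to a simple series/parallel combination). Setting node B to ground and injecting 1 A at node A, the 3-node admittance system at A, C, D solves to V_A = Z_AB = 97.31 - j759 Ω = 765.2∠-82.7° Ω.
Step 4 — Power factor: PF = cos(φ) = Re(Z)/|Z| = 97.31/765.2 = 0.1272.
Step 5 — Type: Im(Z) = -759 ⇒ leading (phase φ = -82.7°).

PF = 0.1272 (leading, φ = -82.7°)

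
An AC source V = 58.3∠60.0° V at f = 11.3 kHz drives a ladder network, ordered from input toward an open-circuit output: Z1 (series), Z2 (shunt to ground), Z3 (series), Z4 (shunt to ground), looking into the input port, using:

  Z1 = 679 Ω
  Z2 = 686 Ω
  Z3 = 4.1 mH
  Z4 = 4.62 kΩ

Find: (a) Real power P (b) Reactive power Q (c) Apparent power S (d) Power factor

Step 1 — Angular frequency: ω = 2π·f = 2π·1.13e+04 = 7.1e+04 rad/s.
Step 2 — Component impedances:
  Z1: Z = R = 679 Ω
  Z2: Z = R = 686 Ω
  Z3: Z = jωL = j·7.1e+04·0.0041 = 0 + j291.1 Ω
  Z4: Z = R = 4620 Ω
Step 3 — Ladder network (open output): work backward from the far end, alternating series and parallel combinations. Z_in = 1277 + j4.851 Ω = 1277∠0.2° Ω.
Step 4 — Source phasor: V = 58.3∠60.0° V = 29.15 + j50.49 V.
Step 5 — Current: I = V / Z = 0.02298 + j0.03946 A = 0.04567∠59.8° A.
Step 6 — Complex power: S = V·I* = 2.662 + j0.01012 VA.
Step 7 — Real power: P = Re(S) = 2.662 W.
Step 8 — Reactive power: Q = Im(S) = 0.01012 VAR.
Step 9 — Apparent power: |S| = 2.662 VA.
Step 10 — Power factor: PF = P/|S| = 1 (lagging).

(a) P = 2.662 W  (b) Q = 0.01012 VAR  (c) S = 2.662 VA  (d) PF = 1 (lagging)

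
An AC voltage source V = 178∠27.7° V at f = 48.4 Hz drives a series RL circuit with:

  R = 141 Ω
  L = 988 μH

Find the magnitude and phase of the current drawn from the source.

Step 1 — Angular frequency: ω = 2π·f = 2π·48.4 = 304.1 rad/s.
Step 2 — Component impedances:
  R: Z = R = 141 Ω
  L: Z = jωL = j·304.1·0.000988 = 0 + j0.3005 Ω
Step 3 — Series combination: Z_total = R + L = 141 + j0.3005 Ω = 141∠0.1° Ω.
Step 4 — Source phasor: V = 178∠27.7° V = 157.6 + j82.74 V.
Step 5 — Ohm's law: I = V / Z_total = (157.6 + j82.74) / (141 + j0.3005) = 1.119 + j0.5844 A.
Step 6 — Convert to polar: |I| = 1.262 A, ∠I = 27.6°.

I = 1.262∠27.6° A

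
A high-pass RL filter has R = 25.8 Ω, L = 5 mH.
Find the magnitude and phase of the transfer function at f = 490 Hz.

Step 1 — Angular frequency: ω = 2π·490 = 3079 rad/s.
Step 2 — Transfer function: H(jω) = jωL/(R + jωL).
Step 3 — Numerator jωL = j·15.39; denominator R + jωL = 25.8 + j15.39.
Step 4 — H = 0.2625 + j0.44.
Step 5 — Magnitude: |H| = 0.5124 (-5.8 dB); phase: φ = 59.2°.

|H| = 0.5124 (-5.8 dB), φ = 59.2°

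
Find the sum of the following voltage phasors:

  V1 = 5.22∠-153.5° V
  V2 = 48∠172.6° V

Step 1 — Convert each phasor to rectangular form:
  V1 = 5.22·(cos(-153.5°) + j·sin(-153.5°)) = -4.672 - j2.329 V
  V2 = 48·(cos(172.6°) + j·sin(172.6°)) = -47.6 + j6.182 V
Step 2 — Sum components: V_total = -52.27 + j3.853 V.
Step 3 — Convert to polar: |V_total| = 52.41 V, ∠V_total = 175.8°.

V_total = 52.41∠175.8° V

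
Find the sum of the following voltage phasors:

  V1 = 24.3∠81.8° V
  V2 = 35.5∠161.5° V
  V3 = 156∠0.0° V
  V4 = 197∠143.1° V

Step 1 — Convert each phasor to rectangular form:
  V1 = 24.3·(cos(81.8°) + j·sin(81.8°)) = 3.466 + j24.05 V
  V2 = 35.5·(cos(161.5°) + j·sin(161.5°)) = -33.67 + j11.26 V
  V3 = 156·(cos(0.0°) + j·sin(0.0°)) = 156 V
  V4 = 197·(cos(143.1°) + j·sin(143.1°)) = -157.5 + j118.3 V
Step 2 — Sum components: V_total = -31.74 + j153.6 V.
Step 3 — Convert to polar: |V_total| = 156.8 V, ∠V_total = 101.7°.

V_total = 156.8∠101.7° V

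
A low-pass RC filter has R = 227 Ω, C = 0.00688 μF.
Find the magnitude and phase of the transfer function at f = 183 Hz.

Step 1 — Angular frequency: ω = 2π·183 = 1150 rad/s.
Step 2 — Transfer function: H(jω) = 1/(1 + jωRC).
Step 3 — Denominator: 1 + jωRC = 1 + j·1150·227·6.88e-09 = 1 + j0.001796.
Step 4 — H = 1 - j0.001796.
Step 5 — Magnitude: |H| = 1 (-0.0 dB); phase: φ = -0.1°.

|H| = 1 (-0.0 dB), φ = -0.1°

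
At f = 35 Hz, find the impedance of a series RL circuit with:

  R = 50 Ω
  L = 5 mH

Step 1 — Angular frequency: ω = 2π·f = 2π·35 = 219.9 rad/s.
Step 2 — Component impedances:
  R: Z = R = 50 Ω
  L: Z = jωL = j·219.9·0.005 = 0 + j1.1 Ω
Step 3 — Series combination: Z_total = R + L = 50 + j1.1 Ω = 50.01∠1.3° Ω.

Z = 50 + j1.1 Ω = 50.01∠1.3° Ω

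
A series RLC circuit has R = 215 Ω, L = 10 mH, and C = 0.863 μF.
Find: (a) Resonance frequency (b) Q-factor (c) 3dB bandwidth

Step 1 — Resonance condition Im(Z)=0 gives ω₀ = 1/√(LC).
Step 2 — ω₀ = 1/√(0.01·8.63e-07) = 1.076e+04 rad/s.
Step 3 — f₀ = ω₀/(2π) = 1713 Hz.
Step 4 — Series Q: Q = ω₀L/R = 1.076e+04·0.01/215 = 0.5007.
Step 5 — 3dB bandwidth: Δω = ω₀/Q = 2.15e+04 rad/s; BW = Δω/(2π) = 3422 Hz.

(a) f₀ = 1713 Hz  (b) Q = 0.5007  (c) BW = 3422 Hz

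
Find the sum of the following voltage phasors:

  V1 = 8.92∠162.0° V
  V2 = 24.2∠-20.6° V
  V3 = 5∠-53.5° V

Step 1 — Convert each phasor to rectangular form:
  V1 = 8.92·(cos(162.0°) + j·sin(162.0°)) = -8.483 + j2.756 V
  V2 = 24.2·(cos(-20.6°) + j·sin(-20.6°)) = 22.65 - j8.515 V
  V3 = 5·(cos(-53.5°) + j·sin(-53.5°)) = 2.974 - j4.019 V
Step 2 — Sum components: V_total = 17.14 - j9.777 V.
Step 3 — Convert to polar: |V_total| = 19.74 V, ∠V_total = -29.7°.

V_total = 19.74∠-29.7° V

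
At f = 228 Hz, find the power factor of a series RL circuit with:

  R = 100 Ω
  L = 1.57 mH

Step 1 — Angular frequency: ω = 2π·f = 2π·228 = 1433 rad/s.
Step 2 — Component impedances:
  R: Z = R = 100 Ω
  L: Z = jωL = j·1433·0.00157 = 0 + j2.249 Ω
Step 3 — Series combination: Z_total = R + L = 100 + j2.249 Ω = 100∠1.3° Ω.
Step 4 — Power factor: PF = cos(φ) = Re(Z)/|Z| = 100/100.03 = 0.9997.
Step 5 — Type: Im(Z) = 2.249 ⇒ lagging (phase φ = 1.3°).

PF = 0.9997 (lagging, φ = 1.3°)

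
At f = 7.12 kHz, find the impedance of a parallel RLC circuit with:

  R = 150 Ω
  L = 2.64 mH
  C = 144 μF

Step 1 — Angular frequency: ω = 2π·f = 2π·7120 = 4.474e+04 rad/s.
Step 2 — Component impedances:
  R: Z = R = 150 Ω
  L: Z = jωL = j·4.474e+04·0.00264 = 0 + j118.1 Ω
  C: Z = 1/(jωC) = -j/(ω·C) = 0 - j0.1552 Ω
Step 3 — Parallel combination: 1/Z_total = 1/R + 1/L + 1/C; Z_total = 0.0001611 - j0.1554 Ω = 0.1554∠-89.9° Ω.

Z = 0.0001611 - j0.1554 Ω = 0.1554∠-89.9° Ω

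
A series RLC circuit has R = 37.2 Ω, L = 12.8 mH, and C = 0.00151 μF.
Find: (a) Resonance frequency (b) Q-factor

Step 1 — Resonance condition Im(Z)=0 gives ω₀ = 1/√(LC).
Step 2 — ω₀ = 1/√(0.0128·1.51e-09) = 2.275e+05 rad/s.
Step 3 — f₀ = ω₀/(2π) = 3.62e+04 Hz.
Step 4 — Series Q: Q = ω₀L/R = 2.275e+05·0.0128/37.2 = 78.27.

(a) f₀ = 3.62e+04 Hz  (b) Q = 78.27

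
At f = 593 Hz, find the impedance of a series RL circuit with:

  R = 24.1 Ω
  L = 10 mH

Step 1 — Angular frequency: ω = 2π·f = 2π·593 = 3726 rad/s.
Step 2 — Component impedances:
  R: Z = R = 24.1 Ω
  L: Z = jωL = j·3726·0.01 = 0 + j37.26 Ω
Step 3 — Series combination: Z_total = R + L = 24.1 + j37.26 Ω = 44.37∠57.1° Ω.

Z = 24.1 + j37.26 Ω = 44.37∠57.1° Ω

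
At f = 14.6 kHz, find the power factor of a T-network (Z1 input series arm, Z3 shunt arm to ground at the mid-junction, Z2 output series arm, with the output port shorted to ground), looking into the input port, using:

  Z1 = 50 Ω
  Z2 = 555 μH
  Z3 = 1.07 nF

Step 1 — Angular frequency: ω = 2π·f = 2π·1.46e+04 = 9.173e+04 rad/s.
Step 2 — Component impedances:
  Z1: Z = R = 50 Ω
  Z2: Z = jωL = j·9.173e+04·0.000555 = 0 + j50.91 Ω
  Z3: Z = 1/(jωC) = -j/(ω·C) = 0 - j1.019e+04 Ω
Step 3 — With the output port shorted to ground, the output series arm Z2 runs from the junction to ground; the shunt arm Z3 also runs from the junction to ground. They appear in parallel: Z3 || Z2 = 0 + j51.17 Ω.
Step 4 — Series with input arm Z1: Z_in = Z1 + (Z3 || Z2) = 50 + j51.17 Ω = 71.54∠45.7° Ω.
Step 5 — Power factor: PF = cos(φ) = Re(Z)/|Z| = 50/71.54 = 0.6989.
Step 6 — Type: Im(Z) = 51.17 ⇒ lagging (phase φ = 45.7°).

PF = 0.6989 (lagging, φ = 45.7°)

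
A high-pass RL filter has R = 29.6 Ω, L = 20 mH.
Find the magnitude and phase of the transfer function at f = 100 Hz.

Step 1 — Angular frequency: ω = 2π·100 = 628.3 rad/s.
Step 2 — Transfer function: H(jω) = jωL/(R + jωL).
Step 3 — Numerator jωL = j·12.57; denominator R + jωL = 29.6 + j12.57.
Step 4 — H = 0.1527 + j0.3597.
Step 5 — Magnitude: |H| = 0.3908 (-8.2 dB); phase: φ = 67.0°.

|H| = 0.3908 (-8.2 dB), φ = 67.0°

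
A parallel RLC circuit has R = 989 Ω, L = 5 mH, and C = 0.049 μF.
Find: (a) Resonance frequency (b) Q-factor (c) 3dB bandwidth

Step 1 — Resonance: ω₀ = 1/√(LC) = 1/√(0.005·4.9e-08) = 6.389e+04 rad/s.
Step 2 — f₀ = ω₀/(2π) = 1.017e+04 Hz.
Step 3 — Parallel Q: Q = R/(ω₀L) = 989/(6.389e+04·0.005) = 3.096.
Step 4 — Bandwidth: Δω = ω₀/Q = 2.064e+04 rad/s; BW = Δω/(2π) = 3284 Hz.

(a) f₀ = 1.017e+04 Hz  (b) Q = 3.096  (c) BW = 3284 Hz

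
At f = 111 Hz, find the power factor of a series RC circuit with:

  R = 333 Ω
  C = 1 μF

Step 1 — Angular frequency: ω = 2π·f = 2π·111 = 697.4 rad/s.
Step 2 — Component impedances:
  R: Z = R = 333 Ω
  C: Z = 1/(jωC) = -j/(ω·C) = 0 - j1434 Ω
Step 3 — Series combination: Z_total = R + C = 333 - j1434 Ω = 1472∠-76.9° Ω.
Step 4 — Power factor: PF = cos(φ) = Re(Z)/|Z| = 333/1472 = 0.2262.
Step 5 — Type: Im(Z) = -1434 ⇒ leading (phase φ = -76.9°).

PF = 0.2262 (leading, φ = -76.9°)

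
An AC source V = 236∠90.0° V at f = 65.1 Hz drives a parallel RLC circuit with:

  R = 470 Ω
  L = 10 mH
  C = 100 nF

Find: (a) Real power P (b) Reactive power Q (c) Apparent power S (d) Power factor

Step 1 — Angular frequency: ω = 2π·f = 2π·65.1 = 409 rad/s.
Step 2 — Component impedances:
  R: Z = R = 470 Ω
  L: Z = jωL = j·409·0.01 = 0 + j4.09 Ω
  C: Z = 1/(jωC) = -j/(ω·C) = 0 - j2.445e+04 Ω
Step 3 — Parallel combination: 1/Z_total = 1/R + 1/L + 1/C; Z_total = 0.03561 + j4.091 Ω = 4.091∠89.5° Ω.
Step 4 — Source phasor: V = 236∠90.0° V = 0 + j236 V.
Step 5 — Current: I = V / Z = 57.69 + j0.5021 A = 57.69∠0.5° A.
Step 6 — Complex power: S = V·I* = 118.5 + j1.361e+04 VA.
Step 7 — Real power: P = Re(S) = 118.5 W.
Step 8 — Reactive power: Q = Im(S) = 1.361e+04 VAR.
Step 9 — Apparent power: |S| = 1.361e+04 VA.
Step 10 — Power factor: PF = P/|S| = 0.008704 (lagging).

(a) P = 118.5 W  (b) Q = 1.361e+04 VAR  (c) S = 1.361e+04 VA  (d) PF = 0.008704 (lagging)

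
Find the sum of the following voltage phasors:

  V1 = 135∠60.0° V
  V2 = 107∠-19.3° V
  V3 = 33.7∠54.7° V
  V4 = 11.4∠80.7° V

Step 1 — Convert each phasor to rectangular form:
  V1 = 135·(cos(60.0°) + j·sin(60.0°)) = 67.5 + j116.9 V
  V2 = 107·(cos(-19.3°) + j·sin(-19.3°)) = 101 - j35.37 V
  V3 = 33.7·(cos(54.7°) + j·sin(54.7°)) = 19.47 + j27.5 V
  V4 = 11.4·(cos(80.7°) + j·sin(80.7°)) = 1.842 + j11.25 V
Step 2 — Sum components: V_total = 189.8 + j120.3 V.
Step 3 — Convert to polar: |V_total| = 224.7 V, ∠V_total = 32.4°.

V_total = 224.7∠32.4° V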